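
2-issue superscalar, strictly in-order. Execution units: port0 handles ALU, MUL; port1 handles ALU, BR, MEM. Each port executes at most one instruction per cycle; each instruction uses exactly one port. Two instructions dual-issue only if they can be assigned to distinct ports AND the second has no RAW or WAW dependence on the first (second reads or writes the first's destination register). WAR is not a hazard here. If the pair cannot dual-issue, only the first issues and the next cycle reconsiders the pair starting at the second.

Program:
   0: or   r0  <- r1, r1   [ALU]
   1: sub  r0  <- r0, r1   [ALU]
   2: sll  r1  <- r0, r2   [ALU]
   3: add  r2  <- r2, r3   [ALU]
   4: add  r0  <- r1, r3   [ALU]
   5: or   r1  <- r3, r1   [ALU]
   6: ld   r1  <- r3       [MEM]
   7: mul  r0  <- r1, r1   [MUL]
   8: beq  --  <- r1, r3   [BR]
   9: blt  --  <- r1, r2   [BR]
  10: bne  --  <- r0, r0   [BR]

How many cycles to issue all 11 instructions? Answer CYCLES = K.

CYCLES = 8

[0] i0  or  -- RAW+WAW r0
[1] i1  sub  -- RAW r0
[2] i2+i3  sll;add  -- pair
[3] i4+i5  add;or  -- pair
[4] i6  ld  -- RAW r1
[5] i7+i8  mul;beq  -- pair
[6] i9  blt  -- no-port BR/BR
[7] i10  bne  -- tail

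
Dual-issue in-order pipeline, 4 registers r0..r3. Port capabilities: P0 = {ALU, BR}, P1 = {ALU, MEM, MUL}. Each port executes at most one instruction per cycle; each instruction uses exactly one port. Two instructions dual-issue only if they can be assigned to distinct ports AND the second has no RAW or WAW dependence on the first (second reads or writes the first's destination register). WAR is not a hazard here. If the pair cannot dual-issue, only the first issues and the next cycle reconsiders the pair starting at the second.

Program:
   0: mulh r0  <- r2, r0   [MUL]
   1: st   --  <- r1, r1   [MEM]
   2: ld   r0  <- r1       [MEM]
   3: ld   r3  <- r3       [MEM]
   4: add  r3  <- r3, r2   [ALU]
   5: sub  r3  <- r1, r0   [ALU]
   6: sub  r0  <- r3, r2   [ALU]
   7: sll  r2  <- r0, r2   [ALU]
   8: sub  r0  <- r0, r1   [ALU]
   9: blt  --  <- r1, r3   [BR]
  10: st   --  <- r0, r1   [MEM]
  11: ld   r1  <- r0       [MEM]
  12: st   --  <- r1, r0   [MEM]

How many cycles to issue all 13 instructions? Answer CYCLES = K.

CYCLES = 11

#0 head=0: mulh i0 no-port MUL/MEM
#1 head=1: st i1 no-port MEM/MEM
#2 head=2: ld i2 no-port MEM/MEM
#3 head=3: ld i3 RAW+WAW r3
#4 head=4: add i4 WAW r3
#5 head=5: sub i5 RAW r3
#6 head=6: sub i6 RAW r0
#7 head=7: sll sub i7/i8 2-wide
#8 head=9: blt st i9/i10 2-wide
#9 head=11: ld i11 no-port MEM/MEM
#10 head=12: st i12 tail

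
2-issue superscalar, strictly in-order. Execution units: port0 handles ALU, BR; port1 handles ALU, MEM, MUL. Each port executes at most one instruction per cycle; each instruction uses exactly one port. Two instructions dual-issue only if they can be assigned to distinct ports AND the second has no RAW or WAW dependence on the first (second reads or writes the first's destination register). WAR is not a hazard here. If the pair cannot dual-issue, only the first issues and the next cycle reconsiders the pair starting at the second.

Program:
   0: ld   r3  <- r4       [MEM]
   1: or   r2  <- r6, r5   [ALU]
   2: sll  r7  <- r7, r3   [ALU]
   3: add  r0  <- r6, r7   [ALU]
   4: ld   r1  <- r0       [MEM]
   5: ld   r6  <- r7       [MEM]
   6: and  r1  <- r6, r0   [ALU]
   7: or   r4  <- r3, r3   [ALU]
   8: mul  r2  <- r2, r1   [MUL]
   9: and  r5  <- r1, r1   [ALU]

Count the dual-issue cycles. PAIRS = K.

  cy0 -> i0/i1 (ld.MEM or.ALU) 2-wide
  cy1 -> i2 (sll.ALU) RAW r7
  cy2 -> i3 (add.ALU) RAW r0
  cy3 -> i4 (ld.MEM) no-port MEM/MEM
  cy4 -> i5 (ld.MEM) RAW r6
  cy5 -> i6/i7 (and.ALU or.ALU) 2-wide
  cy6 -> i8/i9 (mul.MUL and.ALU) 2-wide

PAIRS = 3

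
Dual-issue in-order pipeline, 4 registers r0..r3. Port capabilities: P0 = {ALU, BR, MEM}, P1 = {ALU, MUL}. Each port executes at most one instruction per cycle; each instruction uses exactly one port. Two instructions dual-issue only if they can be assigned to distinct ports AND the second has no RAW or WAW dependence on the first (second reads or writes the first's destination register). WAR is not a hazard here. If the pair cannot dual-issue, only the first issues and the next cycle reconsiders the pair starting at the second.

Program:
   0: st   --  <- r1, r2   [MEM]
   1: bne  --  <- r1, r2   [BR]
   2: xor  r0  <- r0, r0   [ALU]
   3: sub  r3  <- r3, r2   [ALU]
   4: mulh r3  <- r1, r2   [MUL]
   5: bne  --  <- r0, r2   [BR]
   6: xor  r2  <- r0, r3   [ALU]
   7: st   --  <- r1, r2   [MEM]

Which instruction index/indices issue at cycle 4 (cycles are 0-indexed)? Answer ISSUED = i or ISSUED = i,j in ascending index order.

[0] i0  st.MEM  -- no-port MEM/BR
[1] i1+i2  bne.BR+xor.ALU  -- pair
[2] i3  sub.ALU  -- WAW r3
[3] i4+i5  mulh.MUL+bne.BR  -- pair
[4] i6  xor.ALU  -- RAW r2
[5] i7  st.MEM  -- tail

ISSUED = 6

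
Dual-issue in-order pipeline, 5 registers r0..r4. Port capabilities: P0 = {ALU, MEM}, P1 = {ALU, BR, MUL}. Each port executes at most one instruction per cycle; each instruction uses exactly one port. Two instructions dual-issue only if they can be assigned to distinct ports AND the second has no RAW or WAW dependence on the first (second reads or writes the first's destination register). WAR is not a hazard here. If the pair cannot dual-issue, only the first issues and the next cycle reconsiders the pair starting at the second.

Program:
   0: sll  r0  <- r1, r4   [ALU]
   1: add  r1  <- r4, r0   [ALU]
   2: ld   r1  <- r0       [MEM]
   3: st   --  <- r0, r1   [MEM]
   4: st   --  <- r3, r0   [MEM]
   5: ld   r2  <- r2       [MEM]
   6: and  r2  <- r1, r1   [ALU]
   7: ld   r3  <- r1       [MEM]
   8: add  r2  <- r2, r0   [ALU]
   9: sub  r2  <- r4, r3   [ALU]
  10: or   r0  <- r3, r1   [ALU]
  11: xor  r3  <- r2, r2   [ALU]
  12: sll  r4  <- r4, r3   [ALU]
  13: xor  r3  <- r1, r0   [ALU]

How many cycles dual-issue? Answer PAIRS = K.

PAIRS = 3

[0] i0  sll.ALU  -- RAW r0
[1] i1  add.ALU  -- WAW r1
[2] i2  ld.MEM  -- no-port MEM/MEM
[3] i3  st.MEM  -- no-port MEM/MEM
[4] i4  st.MEM  -- no-port MEM/MEM
[5] i5  ld.MEM  -- WAW r2
[6] i6,i7  and.ALU ld.MEM  -- 2-wide
[7] i8  add.ALU  -- WAW r2
[8] i9,i10  sub.ALU or.ALU  -- 2-wide
[9] i11  xor.ALU  -- RAW r3
[10] i12,i13  sll.ALU xor.ALU  -- 2-wide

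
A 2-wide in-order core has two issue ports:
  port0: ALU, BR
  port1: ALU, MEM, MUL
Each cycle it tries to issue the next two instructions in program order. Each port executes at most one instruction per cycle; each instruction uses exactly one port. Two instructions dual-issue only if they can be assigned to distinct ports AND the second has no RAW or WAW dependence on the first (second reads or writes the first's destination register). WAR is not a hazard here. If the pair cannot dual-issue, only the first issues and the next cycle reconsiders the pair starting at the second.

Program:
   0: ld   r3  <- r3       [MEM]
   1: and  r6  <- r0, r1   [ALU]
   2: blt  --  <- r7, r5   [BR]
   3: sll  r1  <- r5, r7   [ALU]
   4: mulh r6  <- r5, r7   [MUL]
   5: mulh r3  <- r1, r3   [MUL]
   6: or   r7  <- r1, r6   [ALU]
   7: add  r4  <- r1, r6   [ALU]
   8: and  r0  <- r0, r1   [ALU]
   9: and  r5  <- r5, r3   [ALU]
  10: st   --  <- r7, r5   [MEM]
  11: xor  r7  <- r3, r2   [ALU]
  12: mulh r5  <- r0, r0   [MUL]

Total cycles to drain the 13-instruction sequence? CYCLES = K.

CYCLES = 8

0. ld.MEM+and.ALU @i0/i1  | 2-wide
1. blt.BR+sll.ALU @i2/i3  | 2-wide
2. mulh.MUL @i4  | no-port MUL/MUL
3. mulh.MUL+or.ALU @i5/i6  | 2-wide
4. add.ALU+and.ALU @i7/i8  | 2-wide
5. and.ALU @i9  | RAW r5
6. st.MEM+xor.ALU @i10/i11  | 2-wide
7. mulh.MUL @i12  | tail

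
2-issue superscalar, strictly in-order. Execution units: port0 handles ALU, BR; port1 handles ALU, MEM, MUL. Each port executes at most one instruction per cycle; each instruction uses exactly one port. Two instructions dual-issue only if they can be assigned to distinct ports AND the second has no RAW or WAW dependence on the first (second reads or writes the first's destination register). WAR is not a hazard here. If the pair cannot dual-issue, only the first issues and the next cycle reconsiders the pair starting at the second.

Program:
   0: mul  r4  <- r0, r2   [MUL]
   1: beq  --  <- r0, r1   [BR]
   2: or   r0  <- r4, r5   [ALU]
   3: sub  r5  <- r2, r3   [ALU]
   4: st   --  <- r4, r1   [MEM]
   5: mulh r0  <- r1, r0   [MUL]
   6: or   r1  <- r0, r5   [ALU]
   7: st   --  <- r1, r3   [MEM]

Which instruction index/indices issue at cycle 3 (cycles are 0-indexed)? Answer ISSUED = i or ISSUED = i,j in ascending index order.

ISSUED = 5

t=0 i0/i1:mul.MUL/beq.BR ; 2-wide
t=1 i2/i3:or.ALU/sub.ALU ; 2-wide
t=2 i4:st.MEM ; no-port MEM/MUL
t=3 i5:mulh.MUL ; RAW r0
t=4 i6:or.ALU ; RAW r1
t=5 i7:st.MEM ; tail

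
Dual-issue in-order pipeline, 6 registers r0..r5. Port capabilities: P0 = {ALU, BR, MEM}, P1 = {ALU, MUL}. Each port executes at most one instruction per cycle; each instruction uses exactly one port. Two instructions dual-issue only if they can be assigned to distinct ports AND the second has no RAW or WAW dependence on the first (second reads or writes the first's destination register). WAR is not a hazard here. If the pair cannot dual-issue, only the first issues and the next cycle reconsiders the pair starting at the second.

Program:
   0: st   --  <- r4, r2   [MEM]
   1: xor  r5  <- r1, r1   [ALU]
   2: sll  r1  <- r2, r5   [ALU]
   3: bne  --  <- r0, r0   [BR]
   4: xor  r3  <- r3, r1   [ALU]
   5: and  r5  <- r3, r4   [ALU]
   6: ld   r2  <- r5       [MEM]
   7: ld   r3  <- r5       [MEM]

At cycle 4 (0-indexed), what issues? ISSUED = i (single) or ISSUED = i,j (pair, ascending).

ISSUED = 6

0. st+xor @i0,i1  | dual
1. sll+bne @i2,i3  | dual
2. xor @i4  | RAW r3
3. and @i5  | RAW r5
4. ld @i6  | no-port MEM/MEM
5. ld @i7  | tail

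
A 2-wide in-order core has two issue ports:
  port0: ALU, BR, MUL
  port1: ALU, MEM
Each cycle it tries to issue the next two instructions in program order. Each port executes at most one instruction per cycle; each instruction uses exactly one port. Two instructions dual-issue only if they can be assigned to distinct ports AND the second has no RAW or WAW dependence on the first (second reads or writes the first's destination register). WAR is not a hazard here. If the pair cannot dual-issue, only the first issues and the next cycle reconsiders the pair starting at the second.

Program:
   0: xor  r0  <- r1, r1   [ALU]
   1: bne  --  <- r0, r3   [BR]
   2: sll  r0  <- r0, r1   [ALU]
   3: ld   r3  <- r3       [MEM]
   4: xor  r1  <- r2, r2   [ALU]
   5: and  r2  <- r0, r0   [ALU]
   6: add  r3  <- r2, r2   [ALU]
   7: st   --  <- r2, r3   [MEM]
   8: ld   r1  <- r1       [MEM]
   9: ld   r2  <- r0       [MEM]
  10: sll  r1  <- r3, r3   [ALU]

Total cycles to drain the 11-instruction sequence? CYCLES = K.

CYCLES = 8

[0] i0  xor  -- RAW r0
[1] i1&i2  bne sll  -- pair
[2] i3&i4  ld xor  -- pair
[3] i5  and  -- RAW r2
[4] i6  add  -- RAW r3
[5] i7  st  -- no-port MEM/MEM
[6] i8  ld  -- no-port MEM/MEM
[7] i9&i10  ld sll  -- pair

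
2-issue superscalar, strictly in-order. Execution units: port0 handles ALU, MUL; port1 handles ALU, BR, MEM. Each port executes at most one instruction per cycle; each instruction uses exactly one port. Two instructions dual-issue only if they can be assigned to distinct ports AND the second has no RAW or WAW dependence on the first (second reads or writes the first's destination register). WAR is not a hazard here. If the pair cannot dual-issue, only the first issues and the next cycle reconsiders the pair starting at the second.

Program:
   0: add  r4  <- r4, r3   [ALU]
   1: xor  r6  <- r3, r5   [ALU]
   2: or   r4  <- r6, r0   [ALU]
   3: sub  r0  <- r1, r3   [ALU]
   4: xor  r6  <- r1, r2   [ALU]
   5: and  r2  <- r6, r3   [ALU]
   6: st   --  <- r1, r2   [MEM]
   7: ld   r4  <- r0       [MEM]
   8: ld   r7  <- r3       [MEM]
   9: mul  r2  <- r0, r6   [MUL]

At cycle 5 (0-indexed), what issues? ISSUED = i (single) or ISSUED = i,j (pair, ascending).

ISSUED = 7

t=0 i0/i1:add.ALU+xor.ALU ; 2-wide
t=1 i2/i3:or.ALU+sub.ALU ; 2-wide
t=2 i4:xor.ALU ; RAW r6
t=3 i5:and.ALU ; RAW r2
t=4 i6:st.MEM ; no-port MEM/MEM
t=5 i7:ld.MEM ; no-port MEM/MEM
t=6 i8/i9:ld.MEM+mul.MUL ; 2-wide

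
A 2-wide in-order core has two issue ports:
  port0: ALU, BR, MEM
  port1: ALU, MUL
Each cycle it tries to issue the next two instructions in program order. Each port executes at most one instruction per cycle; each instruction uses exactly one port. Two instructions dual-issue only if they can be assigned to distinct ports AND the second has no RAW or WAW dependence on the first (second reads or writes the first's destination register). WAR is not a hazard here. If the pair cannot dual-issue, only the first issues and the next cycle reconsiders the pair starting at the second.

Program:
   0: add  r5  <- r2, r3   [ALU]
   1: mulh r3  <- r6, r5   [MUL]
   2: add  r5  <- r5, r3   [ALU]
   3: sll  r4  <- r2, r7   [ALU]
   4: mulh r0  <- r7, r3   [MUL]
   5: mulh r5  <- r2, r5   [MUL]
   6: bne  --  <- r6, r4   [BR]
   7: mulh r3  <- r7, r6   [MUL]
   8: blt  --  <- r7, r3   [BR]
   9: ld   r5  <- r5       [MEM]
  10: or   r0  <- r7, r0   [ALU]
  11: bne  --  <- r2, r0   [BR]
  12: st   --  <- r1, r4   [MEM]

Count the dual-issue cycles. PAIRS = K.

t=0 i0:add.ALU ; RAW r5
t=1 i1:mulh.MUL ; RAW r3
t=2 i2/i3:add.ALU/sll.ALU ; pair
t=3 i4:mulh.MUL ; no-port MUL/MUL
t=4 i5/i6:mulh.MUL/bne.BR ; pair
t=5 i7:mulh.MUL ; RAW r3
t=6 i8:blt.BR ; no-port BR/MEM
t=7 i9/i10:ld.MEM/or.ALU ; pair
t=8 i11:bne.BR ; no-port BR/MEM
t=9 i12:st.MEM ; tail

PAIRS = 3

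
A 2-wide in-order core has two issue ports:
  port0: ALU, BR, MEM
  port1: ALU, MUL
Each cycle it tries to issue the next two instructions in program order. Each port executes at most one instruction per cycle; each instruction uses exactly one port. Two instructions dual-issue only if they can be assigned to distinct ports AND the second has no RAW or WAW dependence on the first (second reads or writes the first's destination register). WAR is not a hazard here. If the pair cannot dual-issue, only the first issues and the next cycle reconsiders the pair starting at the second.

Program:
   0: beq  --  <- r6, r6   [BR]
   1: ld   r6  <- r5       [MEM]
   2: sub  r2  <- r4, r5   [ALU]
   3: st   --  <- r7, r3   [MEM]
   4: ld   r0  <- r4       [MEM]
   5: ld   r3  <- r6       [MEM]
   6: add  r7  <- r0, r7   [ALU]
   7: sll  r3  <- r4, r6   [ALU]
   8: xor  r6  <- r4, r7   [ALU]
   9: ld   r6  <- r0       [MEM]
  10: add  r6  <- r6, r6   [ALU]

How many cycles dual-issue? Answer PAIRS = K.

PAIRS = 3

#0 head=0: beq.BR i0 no-port BR/MEM
#1 head=1: ld.MEM sub.ALU i1,i2 2-wide
#2 head=3: st.MEM i3 no-port MEM/MEM
#3 head=4: ld.MEM i4 no-port MEM/MEM
#4 head=5: ld.MEM add.ALU i5,i6 2-wide
#5 head=7: sll.ALU xor.ALU i7,i8 2-wide
#6 head=9: ld.MEM i9 RAW+WAW r6
#7 head=10: add.ALU i10 tail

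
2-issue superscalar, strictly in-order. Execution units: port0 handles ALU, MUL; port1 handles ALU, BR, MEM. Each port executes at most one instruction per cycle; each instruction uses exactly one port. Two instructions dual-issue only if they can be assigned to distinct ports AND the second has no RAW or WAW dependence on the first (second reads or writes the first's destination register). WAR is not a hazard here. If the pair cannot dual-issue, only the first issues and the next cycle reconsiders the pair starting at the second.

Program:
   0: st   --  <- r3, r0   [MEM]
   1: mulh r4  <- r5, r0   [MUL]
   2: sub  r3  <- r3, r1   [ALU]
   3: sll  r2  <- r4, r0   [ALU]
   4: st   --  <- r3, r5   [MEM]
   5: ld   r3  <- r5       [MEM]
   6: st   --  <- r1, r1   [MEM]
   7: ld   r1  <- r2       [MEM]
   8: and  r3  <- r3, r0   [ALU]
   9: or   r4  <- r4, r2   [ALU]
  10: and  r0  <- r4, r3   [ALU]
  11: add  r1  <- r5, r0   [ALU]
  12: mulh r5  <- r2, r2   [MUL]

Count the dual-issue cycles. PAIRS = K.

PAIRS = 4

0. st/mulh @i0&i1  | pair
1. sub/sll @i2&i3  | pair
2. st @i4  | no-port MEM/MEM
3. ld @i5  | no-port MEM/MEM
4. st @i6  | no-port MEM/MEM
5. ld/and @i7&i8  | pair
6. or @i9  | RAW r4
7. and @i10  | RAW r0
8. add/mulh @i11&i12  | pair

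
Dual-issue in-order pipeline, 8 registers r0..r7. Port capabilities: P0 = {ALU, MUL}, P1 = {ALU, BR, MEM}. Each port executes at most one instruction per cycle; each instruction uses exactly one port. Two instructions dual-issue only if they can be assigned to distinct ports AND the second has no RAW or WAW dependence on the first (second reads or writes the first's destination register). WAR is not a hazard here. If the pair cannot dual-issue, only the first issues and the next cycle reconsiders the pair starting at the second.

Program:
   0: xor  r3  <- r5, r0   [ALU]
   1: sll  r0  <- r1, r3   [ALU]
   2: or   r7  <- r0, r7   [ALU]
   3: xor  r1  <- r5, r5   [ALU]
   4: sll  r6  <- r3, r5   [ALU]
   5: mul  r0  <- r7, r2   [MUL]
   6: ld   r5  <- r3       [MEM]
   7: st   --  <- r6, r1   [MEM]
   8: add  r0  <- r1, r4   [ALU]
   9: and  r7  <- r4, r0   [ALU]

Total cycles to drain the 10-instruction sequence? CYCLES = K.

CYCLES = 7

t=0 i0:xor.ALU ; RAW r3
t=1 i1:sll.ALU ; RAW r0
t=2 i2+i3:or.ALU/xor.ALU ; pair
t=3 i4+i5:sll.ALU/mul.MUL ; pair
t=4 i6:ld.MEM ; no-port MEM/MEM
t=5 i7+i8:st.MEM/add.ALU ; pair
t=6 i9:and.ALU ; tail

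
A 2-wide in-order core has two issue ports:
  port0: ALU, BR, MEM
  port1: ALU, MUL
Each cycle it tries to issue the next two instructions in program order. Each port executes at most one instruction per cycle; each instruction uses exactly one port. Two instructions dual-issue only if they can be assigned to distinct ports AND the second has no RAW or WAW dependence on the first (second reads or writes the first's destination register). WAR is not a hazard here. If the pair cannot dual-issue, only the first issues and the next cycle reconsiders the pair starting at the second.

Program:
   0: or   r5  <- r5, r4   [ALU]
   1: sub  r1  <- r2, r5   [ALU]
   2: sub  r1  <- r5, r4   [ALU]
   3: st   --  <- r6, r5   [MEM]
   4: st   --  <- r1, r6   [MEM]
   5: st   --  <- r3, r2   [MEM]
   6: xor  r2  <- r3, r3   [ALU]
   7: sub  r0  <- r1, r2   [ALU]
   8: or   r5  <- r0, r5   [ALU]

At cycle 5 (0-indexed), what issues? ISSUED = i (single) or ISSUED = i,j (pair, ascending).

  cy0 -> i0 (or.ALU) RAW r5
  cy1 -> i1 (sub.ALU) WAW r1
  cy2 -> i2&i3 (sub.ALU/st.MEM) 2-wide
  cy3 -> i4 (st.MEM) no-port MEM/MEM
  cy4 -> i5&i6 (st.MEM/xor.ALU) 2-wide
  cy5 -> i7 (sub.ALU) RAW r0
  cy6 -> i8 (or.ALU) tail

ISSUED = 7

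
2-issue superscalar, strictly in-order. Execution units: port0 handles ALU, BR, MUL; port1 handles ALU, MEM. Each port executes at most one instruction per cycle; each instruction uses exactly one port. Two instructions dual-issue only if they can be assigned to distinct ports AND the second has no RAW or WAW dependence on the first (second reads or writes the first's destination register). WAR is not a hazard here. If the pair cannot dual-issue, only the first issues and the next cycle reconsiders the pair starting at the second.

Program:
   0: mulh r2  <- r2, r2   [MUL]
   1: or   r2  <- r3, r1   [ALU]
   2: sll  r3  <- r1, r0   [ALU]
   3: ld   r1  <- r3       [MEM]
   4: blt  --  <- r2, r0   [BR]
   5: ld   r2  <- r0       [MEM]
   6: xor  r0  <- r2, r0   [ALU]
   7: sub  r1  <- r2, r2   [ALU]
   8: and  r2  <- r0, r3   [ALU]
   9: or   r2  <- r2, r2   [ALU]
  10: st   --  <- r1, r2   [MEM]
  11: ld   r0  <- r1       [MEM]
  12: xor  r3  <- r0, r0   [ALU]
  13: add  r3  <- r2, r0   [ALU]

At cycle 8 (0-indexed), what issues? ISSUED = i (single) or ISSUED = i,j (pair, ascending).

  cy0 -> i0 (mulh) WAW r2
  cy1 -> i1+i2 (or+sll) dual
  cy2 -> i3+i4 (ld+blt) dual
  cy3 -> i5 (ld) RAW r2
  cy4 -> i6+i7 (xor+sub) dual
  cy5 -> i8 (and) RAW+WAW r2
  cy6 -> i9 (or) RAW r2
  cy7 -> i10 (st) no-port MEM/MEM
  cy8 -> i11 (ld) RAW r0
  cy9 -> i12 (xor) WAW r3
  cy10 -> i13 (add) tail

ISSUED = 11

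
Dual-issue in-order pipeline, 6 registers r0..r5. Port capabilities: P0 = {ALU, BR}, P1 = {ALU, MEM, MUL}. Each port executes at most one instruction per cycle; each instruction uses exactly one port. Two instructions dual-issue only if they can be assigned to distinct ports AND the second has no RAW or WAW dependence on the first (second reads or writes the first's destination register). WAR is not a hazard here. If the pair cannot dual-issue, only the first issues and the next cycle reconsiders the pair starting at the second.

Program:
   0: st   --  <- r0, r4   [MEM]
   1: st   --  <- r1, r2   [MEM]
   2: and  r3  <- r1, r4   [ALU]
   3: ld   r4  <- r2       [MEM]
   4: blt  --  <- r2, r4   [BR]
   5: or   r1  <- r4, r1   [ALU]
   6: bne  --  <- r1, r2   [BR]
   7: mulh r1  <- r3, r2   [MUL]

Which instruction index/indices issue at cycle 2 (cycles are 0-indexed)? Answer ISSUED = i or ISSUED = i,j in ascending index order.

ISSUED = 3

  cy0 -> i0 (st) no-port MEM/MEM
  cy1 -> i1/i2 (st;and) pair
  cy2 -> i3 (ld) RAW r4
  cy3 -> i4/i5 (blt;or) pair
  cy4 -> i6/i7 (bne;mulh) pair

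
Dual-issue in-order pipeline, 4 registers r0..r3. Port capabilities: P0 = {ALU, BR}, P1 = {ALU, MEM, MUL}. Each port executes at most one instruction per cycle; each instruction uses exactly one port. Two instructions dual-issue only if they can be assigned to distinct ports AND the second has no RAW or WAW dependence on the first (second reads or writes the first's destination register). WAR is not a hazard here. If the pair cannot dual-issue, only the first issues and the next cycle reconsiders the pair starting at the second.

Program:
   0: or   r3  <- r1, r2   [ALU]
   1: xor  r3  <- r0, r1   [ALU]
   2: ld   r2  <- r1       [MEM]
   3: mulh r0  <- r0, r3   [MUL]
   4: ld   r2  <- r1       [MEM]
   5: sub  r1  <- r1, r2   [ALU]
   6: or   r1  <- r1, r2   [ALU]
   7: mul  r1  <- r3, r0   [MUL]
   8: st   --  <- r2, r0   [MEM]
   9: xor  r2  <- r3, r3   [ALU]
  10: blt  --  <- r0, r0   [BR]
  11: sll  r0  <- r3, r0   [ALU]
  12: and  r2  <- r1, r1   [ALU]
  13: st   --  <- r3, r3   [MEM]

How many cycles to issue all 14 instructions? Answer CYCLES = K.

0. or @i0  | WAW r3
1. xor+ld @i1,i2  | pair
2. mulh @i3  | no-port MUL/MEM
3. ld @i4  | RAW r2
4. sub @i5  | RAW+WAW r1
5. or @i6  | WAW r1
6. mul @i7  | no-port MUL/MEM
7. st+xor @i8,i9  | pair
8. blt+sll @i10,i11  | pair
9. and+st @i12,i13  | pair

CYCLES = 10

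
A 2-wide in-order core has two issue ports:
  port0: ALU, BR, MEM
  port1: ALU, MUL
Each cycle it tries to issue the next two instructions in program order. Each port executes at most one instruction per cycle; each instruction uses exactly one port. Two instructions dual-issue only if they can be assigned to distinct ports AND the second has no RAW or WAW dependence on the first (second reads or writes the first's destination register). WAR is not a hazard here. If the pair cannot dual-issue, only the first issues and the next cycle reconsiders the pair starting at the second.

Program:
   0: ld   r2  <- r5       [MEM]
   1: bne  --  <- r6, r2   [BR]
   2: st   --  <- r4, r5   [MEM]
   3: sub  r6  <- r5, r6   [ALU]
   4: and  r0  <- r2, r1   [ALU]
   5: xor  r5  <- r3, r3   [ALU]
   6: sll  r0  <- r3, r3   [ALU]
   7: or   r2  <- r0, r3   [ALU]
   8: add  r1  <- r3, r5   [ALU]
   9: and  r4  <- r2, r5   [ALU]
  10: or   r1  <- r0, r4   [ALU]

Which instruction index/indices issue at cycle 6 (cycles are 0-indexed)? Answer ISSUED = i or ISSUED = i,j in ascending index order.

[0] i0  ld  -- no-port MEM/BR
[1] i1  bne  -- no-port BR/MEM
[2] i2,i3  st+sub  -- dual
[3] i4,i5  and+xor  -- dual
[4] i6  sll  -- RAW r0
[5] i7,i8  or+add  -- dual
[6] i9  and  -- RAW r4
[7] i10  or  -- tail

ISSUED = 9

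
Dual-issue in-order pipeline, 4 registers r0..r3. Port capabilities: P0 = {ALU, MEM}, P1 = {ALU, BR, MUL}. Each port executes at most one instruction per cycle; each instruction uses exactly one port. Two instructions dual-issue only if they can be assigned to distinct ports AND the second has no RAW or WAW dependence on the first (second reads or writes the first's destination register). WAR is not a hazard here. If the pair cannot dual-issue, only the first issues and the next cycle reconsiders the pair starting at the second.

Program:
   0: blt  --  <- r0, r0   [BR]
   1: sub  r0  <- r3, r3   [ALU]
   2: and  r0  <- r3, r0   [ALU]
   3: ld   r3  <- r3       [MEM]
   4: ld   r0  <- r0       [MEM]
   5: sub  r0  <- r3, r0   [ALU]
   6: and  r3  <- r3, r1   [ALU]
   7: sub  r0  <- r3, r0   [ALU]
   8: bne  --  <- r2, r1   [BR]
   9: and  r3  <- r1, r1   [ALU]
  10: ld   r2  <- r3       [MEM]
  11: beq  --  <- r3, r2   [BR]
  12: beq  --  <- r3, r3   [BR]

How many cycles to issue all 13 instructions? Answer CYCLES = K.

  cy0 -> i0+i1 (blt.BR/sub.ALU) pair
  cy1 -> i2+i3 (and.ALU/ld.MEM) pair
  cy2 -> i4 (ld.MEM) RAW+WAW r0
  cy3 -> i5+i6 (sub.ALU/and.ALU) pair
  cy4 -> i7+i8 (sub.ALU/bne.BR) pair
  cy5 -> i9 (and.ALU) RAW r3
  cy6 -> i10 (ld.MEM) RAW r2
  cy7 -> i11 (beq.BR) no-port BR/BR
  cy8 -> i12 (beq.BR) tail

CYCLES = 9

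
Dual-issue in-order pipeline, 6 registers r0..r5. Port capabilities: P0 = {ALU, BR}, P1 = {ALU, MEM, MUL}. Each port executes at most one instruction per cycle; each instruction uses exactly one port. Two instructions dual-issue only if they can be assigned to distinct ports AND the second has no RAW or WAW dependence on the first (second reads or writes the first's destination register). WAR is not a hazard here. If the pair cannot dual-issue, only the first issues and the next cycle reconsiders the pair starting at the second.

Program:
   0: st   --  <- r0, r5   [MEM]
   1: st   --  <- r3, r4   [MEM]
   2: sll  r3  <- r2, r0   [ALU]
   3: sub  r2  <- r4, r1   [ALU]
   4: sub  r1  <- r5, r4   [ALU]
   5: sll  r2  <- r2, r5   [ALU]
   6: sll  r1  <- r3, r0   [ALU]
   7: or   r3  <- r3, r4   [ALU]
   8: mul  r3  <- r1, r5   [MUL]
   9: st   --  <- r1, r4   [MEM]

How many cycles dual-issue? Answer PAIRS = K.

  cy0 -> i0 (st.MEM) no-port MEM/MEM
  cy1 -> i1+i2 (st.MEM sll.ALU) dual
  cy2 -> i3+i4 (sub.ALU sub.ALU) dual
  cy3 -> i5+i6 (sll.ALU sll.ALU) dual
  cy4 -> i7 (or.ALU) WAW r3
  cy5 -> i8 (mul.MUL) no-port MUL/MEM
  cy6 -> i9 (st.MEM) tail

PAIRS = 3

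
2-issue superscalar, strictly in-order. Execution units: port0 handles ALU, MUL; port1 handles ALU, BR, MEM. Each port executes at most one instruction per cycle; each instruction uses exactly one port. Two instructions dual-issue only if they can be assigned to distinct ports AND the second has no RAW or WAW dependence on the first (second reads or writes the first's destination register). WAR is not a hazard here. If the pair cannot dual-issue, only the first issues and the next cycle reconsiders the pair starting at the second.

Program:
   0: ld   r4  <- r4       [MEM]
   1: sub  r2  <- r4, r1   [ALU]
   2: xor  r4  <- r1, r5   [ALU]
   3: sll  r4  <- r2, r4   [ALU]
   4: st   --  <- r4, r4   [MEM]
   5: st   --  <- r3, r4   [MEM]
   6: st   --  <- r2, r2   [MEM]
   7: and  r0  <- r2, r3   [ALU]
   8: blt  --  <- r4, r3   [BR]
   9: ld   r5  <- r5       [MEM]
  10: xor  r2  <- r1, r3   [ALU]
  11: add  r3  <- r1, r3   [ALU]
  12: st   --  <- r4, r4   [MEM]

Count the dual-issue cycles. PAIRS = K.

  cy0 -> i0 (ld) RAW r4
  cy1 -> i1&i2 (sub xor) pair
  cy2 -> i3 (sll) RAW r4
  cy3 -> i4 (st) no-port MEM/MEM
  cy4 -> i5 (st) no-port MEM/MEM
  cy5 -> i6&i7 (st and) pair
  cy6 -> i8 (blt) no-port BR/MEM
  cy7 -> i9&i10 (ld xor) pair
  cy8 -> i11&i12 (add st) pair

PAIRS = 4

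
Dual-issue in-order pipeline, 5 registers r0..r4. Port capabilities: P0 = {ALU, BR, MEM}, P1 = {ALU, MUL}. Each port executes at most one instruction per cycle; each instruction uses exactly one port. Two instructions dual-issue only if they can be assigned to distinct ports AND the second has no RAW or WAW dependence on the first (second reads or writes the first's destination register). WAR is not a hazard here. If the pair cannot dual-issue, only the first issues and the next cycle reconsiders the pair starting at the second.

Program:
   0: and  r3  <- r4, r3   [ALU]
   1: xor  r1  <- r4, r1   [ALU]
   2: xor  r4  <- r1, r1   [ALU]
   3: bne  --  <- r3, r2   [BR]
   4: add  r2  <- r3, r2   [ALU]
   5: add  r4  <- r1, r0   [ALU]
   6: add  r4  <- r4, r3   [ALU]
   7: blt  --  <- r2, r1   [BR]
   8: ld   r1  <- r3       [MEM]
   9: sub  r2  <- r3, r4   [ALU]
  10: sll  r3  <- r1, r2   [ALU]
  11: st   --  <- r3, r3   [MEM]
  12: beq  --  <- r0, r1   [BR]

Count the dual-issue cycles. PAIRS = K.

c0: i0,i1 and.ALU;xor.ALU  dual
c1: i2,i3 xor.ALU;bne.BR  dual
c2: i4,i5 add.ALU;add.ALU  dual
c3: i6,i7 add.ALU;blt.BR  dual
c4: i8,i9 ld.MEM;sub.ALU  dual
c5: i10 sll.ALU  RAW r3
c6: i11 st.MEM  no-port MEM/BR
c7: i12 beq.BR  tail

PAIRS = 5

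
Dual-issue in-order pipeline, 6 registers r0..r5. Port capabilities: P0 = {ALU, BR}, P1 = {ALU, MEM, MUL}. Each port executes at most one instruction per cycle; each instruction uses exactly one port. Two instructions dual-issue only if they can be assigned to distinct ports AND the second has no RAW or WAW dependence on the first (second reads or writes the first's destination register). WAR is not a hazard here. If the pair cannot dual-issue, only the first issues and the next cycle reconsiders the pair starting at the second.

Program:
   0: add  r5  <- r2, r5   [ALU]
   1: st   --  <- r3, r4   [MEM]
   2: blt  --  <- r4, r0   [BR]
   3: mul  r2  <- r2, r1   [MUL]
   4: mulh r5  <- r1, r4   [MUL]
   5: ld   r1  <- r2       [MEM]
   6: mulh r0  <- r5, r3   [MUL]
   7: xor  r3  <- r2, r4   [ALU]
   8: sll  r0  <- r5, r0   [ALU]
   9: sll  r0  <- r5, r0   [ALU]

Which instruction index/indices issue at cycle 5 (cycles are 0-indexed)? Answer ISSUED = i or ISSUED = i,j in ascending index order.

0. add+st @i0,i1  | 2-wide
1. blt+mul @i2,i3  | 2-wide
2. mulh @i4  | no-port MUL/MEM
3. ld @i5  | no-port MEM/MUL
4. mulh+xor @i6,i7  | 2-wide
5. sll @i8  | RAW+WAW r0
6. sll @i9  | tail

ISSUED = 8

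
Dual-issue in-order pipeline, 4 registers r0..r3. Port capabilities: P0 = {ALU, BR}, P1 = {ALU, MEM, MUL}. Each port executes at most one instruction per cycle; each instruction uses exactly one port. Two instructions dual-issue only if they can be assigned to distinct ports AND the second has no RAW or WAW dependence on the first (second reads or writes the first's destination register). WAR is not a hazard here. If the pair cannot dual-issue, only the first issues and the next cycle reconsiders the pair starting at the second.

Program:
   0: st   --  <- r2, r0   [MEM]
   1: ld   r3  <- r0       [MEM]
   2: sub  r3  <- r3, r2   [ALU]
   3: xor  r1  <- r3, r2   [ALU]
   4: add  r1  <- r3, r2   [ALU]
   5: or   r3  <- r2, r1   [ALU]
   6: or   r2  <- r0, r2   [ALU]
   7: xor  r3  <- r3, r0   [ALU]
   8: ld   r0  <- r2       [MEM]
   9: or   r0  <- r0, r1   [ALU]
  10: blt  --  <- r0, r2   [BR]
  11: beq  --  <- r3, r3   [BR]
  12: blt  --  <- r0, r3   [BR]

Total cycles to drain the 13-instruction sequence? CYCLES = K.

[0] i0  st.MEM  -- no-port MEM/MEM
[1] i1  ld.MEM  -- RAW+WAW r3
[2] i2  sub.ALU  -- RAW r3
[3] i3  xor.ALU  -- WAW r1
[4] i4  add.ALU  -- RAW r1
[5] i5,i6  or.ALU;or.ALU  -- pair
[6] i7,i8  xor.ALU;ld.MEM  -- pair
[7] i9  or.ALU  -- RAW r0
[8] i10  blt.BR  -- no-port BR/BR
[9] i11  beq.BR  -- no-port BR/BR
[10] i12  blt.BR  -- tail

CYCLES = 11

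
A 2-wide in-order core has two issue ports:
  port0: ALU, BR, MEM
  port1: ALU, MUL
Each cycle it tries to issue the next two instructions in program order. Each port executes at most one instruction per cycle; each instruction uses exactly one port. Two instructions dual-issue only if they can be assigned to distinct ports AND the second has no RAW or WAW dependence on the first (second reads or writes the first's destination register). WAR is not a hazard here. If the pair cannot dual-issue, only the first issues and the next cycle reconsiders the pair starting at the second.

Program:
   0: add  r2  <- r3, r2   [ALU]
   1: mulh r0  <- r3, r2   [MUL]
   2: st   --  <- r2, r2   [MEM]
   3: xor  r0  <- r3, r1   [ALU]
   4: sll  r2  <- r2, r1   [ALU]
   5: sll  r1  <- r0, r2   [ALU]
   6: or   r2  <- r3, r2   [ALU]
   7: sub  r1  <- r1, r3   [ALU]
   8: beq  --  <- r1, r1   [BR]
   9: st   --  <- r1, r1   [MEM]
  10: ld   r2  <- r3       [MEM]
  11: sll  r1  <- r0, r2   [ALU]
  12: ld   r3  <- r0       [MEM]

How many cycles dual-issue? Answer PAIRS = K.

t=0 i0:add ; RAW r2
t=1 i1+i2:mulh;st ; pair
t=2 i3+i4:xor;sll ; pair
t=3 i5+i6:sll;or ; pair
t=4 i7:sub ; RAW r1
t=5 i8:beq ; no-port BR/MEM
t=6 i9:st ; no-port MEM/MEM
t=7 i10:ld ; RAW r2
t=8 i11+i12:sll;ld ; pair

PAIRS = 4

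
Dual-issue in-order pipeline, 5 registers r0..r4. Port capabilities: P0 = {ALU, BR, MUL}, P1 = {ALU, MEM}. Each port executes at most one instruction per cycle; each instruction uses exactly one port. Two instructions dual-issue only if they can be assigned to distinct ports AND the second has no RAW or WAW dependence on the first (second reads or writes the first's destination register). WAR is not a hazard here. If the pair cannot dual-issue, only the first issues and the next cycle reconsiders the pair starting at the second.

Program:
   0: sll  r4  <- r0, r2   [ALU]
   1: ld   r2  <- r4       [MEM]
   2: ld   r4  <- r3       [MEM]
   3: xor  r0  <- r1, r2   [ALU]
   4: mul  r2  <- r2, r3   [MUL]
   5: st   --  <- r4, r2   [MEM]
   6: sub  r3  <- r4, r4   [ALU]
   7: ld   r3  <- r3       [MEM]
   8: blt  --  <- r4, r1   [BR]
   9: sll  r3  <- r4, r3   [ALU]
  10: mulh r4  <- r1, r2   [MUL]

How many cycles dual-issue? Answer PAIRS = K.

[0] i0  sll.ALU  -- RAW r4
[1] i1  ld.MEM  -- no-port MEM/MEM
[2] i2,i3  ld.MEM xor.ALU  -- dual
[3] i4  mul.MUL  -- RAW r2
[4] i5,i6  st.MEM sub.ALU  -- dual
[5] i7,i8  ld.MEM blt.BR  -- dual
[6] i9,i10  sll.ALU mulh.MUL  -- dual

PAIRS = 4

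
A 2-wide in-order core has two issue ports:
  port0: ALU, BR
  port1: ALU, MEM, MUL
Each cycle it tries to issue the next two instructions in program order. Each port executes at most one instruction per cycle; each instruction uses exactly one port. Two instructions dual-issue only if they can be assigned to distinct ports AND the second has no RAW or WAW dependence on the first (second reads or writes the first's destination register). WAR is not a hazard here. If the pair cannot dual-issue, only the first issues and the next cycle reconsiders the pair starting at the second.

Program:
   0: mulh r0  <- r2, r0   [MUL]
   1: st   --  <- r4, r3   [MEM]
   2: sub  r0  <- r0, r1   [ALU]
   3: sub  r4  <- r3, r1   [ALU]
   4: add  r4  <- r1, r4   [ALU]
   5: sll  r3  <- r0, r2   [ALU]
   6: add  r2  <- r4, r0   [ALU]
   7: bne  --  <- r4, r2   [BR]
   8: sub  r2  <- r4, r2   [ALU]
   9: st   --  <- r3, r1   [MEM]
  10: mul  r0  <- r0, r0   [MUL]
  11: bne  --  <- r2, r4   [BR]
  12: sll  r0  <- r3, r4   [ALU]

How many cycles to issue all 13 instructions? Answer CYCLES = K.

CYCLES = 9

c0: i0 mulh.MUL  no-port MUL/MEM
c1: i1+i2 st.MEM;sub.ALU  2-wide
c2: i3 sub.ALU  RAW+WAW r4
c3: i4+i5 add.ALU;sll.ALU  2-wide
c4: i6 add.ALU  RAW r2
c5: i7+i8 bne.BR;sub.ALU  2-wide
c6: i9 st.MEM  no-port MEM/MUL
c7: i10+i11 mul.MUL;bne.BR  2-wide
c8: i12 sll.ALU  tail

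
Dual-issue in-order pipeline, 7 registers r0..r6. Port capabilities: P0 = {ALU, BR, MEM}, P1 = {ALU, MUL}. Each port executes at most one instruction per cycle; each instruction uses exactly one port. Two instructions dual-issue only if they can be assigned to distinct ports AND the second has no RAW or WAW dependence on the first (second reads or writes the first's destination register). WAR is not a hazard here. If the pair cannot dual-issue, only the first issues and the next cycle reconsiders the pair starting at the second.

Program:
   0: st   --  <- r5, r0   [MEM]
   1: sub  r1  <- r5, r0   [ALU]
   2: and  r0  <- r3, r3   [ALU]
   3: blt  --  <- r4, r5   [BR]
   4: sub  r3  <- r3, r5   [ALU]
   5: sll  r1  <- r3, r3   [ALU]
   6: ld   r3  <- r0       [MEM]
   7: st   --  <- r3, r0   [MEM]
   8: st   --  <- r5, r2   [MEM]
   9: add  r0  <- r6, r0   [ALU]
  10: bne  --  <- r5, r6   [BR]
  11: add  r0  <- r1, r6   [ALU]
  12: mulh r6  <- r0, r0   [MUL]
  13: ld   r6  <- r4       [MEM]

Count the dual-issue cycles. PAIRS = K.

c0: i0&i1 st.MEM+sub.ALU  2-wide
c1: i2&i3 and.ALU+blt.BR  2-wide
c2: i4 sub.ALU  RAW r3
c3: i5&i6 sll.ALU+ld.MEM  2-wide
c4: i7 st.MEM  no-port MEM/MEM
c5: i8&i9 st.MEM+add.ALU  2-wide
c6: i10&i11 bne.BR+add.ALU  2-wide
c7: i12 mulh.MUL  WAW r6
c8: i13 ld.MEM  tail

PAIRS = 5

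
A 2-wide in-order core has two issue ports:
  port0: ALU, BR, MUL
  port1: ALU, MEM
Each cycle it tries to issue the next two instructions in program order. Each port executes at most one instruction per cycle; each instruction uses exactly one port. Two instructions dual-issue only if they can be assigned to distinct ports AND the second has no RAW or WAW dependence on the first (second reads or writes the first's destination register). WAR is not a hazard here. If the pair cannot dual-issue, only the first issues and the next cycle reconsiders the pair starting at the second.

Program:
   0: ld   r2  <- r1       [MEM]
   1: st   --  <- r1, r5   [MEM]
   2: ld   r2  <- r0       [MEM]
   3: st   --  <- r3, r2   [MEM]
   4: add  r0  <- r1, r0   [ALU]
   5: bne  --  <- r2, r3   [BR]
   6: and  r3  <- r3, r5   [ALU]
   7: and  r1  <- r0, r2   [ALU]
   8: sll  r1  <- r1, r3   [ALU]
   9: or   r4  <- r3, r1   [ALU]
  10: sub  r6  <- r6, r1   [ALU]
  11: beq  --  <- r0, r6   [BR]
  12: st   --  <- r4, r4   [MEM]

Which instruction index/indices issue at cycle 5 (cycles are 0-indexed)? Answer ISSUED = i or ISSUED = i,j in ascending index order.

ISSUED = 7

[0] i0  ld  -- no-port MEM/MEM
[1] i1  st  -- no-port MEM/MEM
[2] i2  ld  -- no-port MEM/MEM
[3] i3&i4  st/add  -- dual
[4] i5&i6  bne/and  -- dual
[5] i7  and  -- RAW+WAW r1
[6] i8  sll  -- RAW r1
[7] i9&i10  or/sub  -- dual
[8] i11&i12  beq/st  -- dual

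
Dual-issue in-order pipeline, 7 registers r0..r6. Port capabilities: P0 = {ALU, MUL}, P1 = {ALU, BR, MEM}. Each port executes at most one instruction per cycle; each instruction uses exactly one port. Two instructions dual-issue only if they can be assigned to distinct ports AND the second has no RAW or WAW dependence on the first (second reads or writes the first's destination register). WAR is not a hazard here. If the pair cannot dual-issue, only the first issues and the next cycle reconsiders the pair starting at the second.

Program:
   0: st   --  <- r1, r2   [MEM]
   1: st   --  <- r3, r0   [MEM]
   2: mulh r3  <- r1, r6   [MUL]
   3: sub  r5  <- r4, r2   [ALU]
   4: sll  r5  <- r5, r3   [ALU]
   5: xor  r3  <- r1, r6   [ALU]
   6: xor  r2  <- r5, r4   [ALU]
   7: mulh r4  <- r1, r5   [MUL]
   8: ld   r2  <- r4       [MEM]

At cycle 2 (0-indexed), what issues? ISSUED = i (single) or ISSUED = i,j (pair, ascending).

  cy0 -> i0 (st) no-port MEM/MEM
  cy1 -> i1,i2 (st+mulh) dual
  cy2 -> i3 (sub) RAW+WAW r5
  cy3 -> i4,i5 (sll+xor) dual
  cy4 -> i6,i7 (xor+mulh) dual
  cy5 -> i8 (ld) tail

ISSUED = 3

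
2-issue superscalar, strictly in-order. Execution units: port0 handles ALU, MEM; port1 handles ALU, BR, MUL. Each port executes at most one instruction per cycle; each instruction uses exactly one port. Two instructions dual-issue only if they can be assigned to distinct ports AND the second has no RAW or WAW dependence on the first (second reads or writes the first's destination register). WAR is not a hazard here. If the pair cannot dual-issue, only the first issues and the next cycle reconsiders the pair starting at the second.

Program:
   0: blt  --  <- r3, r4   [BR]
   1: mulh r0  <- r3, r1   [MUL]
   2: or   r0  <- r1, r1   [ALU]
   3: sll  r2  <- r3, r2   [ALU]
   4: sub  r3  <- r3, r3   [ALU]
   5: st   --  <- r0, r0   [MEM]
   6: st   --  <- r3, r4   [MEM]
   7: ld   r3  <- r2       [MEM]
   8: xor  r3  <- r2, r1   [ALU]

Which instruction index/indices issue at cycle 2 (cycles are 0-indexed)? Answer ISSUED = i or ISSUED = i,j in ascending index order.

ISSUED = 2,3

[0] i0  blt.BR  -- no-port BR/MUL
[1] i1  mulh.MUL  -- WAW r0
[2] i2&i3  or.ALU sll.ALU  -- dual
[3] i4&i5  sub.ALU st.MEM  -- dual
[4] i6  st.MEM  -- no-port MEM/MEM
[5] i7  ld.MEM  -- WAW r3
[6] i8  xor.ALU  -- tail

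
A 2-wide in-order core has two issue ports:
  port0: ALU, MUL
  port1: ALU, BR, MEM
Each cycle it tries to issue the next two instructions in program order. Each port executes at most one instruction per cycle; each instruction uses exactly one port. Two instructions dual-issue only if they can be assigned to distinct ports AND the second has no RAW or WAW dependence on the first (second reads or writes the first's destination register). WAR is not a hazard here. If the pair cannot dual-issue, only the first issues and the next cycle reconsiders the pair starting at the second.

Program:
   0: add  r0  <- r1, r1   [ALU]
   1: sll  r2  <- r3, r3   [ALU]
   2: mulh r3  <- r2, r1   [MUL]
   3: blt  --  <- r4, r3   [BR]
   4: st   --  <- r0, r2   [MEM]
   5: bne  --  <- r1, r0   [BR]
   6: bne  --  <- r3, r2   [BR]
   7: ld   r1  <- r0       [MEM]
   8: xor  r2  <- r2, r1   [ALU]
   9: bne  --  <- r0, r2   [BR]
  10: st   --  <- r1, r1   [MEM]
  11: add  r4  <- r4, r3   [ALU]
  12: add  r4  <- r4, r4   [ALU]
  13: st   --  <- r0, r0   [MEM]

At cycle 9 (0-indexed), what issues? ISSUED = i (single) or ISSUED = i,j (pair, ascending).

t=0 i0&i1:add.ALU;sll.ALU ; dual
t=1 i2:mulh.MUL ; RAW r3
t=2 i3:blt.BR ; no-port BR/MEM
t=3 i4:st.MEM ; no-port MEM/BR
t=4 i5:bne.BR ; no-port BR/BR
t=5 i6:bne.BR ; no-port BR/MEM
t=6 i7:ld.MEM ; RAW r1
t=7 i8:xor.ALU ; RAW r2
t=8 i9:bne.BR ; no-port BR/MEM
t=9 i10&i11:st.MEM;add.ALU ; dual
t=10 i12&i13:add.ALU;st.MEM ; dual

ISSUED = 10,11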